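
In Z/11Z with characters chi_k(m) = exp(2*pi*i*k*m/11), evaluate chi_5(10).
chi_5(10) = zeta_11^50 = exp(-10*I*pi/11)

Justification: chi_5(10) = zeta_11^(5*10) = zeta_11^50. Since zeta_11^11 = 1, this equals zeta_11^6 = exp(2*pi*i*6/11) = exp(-10*I*pi/11).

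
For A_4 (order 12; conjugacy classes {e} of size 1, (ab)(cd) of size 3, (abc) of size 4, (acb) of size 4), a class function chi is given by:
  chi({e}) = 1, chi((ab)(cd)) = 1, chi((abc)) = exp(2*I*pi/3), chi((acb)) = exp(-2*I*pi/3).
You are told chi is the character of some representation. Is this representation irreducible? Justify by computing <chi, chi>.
Irreducible: <chi, chi> = 1.

Proof sketch: <chi, chi> = (1/|G|) sum_C |C| * |chi(C)|^2 = (1/12)[1*|1|^2 + 3*|1|^2 + 4*|exp(2*I*pi/3)|^2 + 4*|exp(-2*I*pi/3)|^2]
  = (1/12)[(1) + (3) + (4) + (4)] = 12/12 = 1.
(Exp terms are combined using exp(i*s)*conj(exp(i*t)) = exp(i*(s-t)), and sums of them are collapsed using the identity that for every m > 1 the m distinct m-th roots of unity sum to 0, e.g. 1 + exp(2*I*pi/3) + exp(-2*I*pi/3) = 0.)
A character is irreducible iff <chi, chi> = 1, so this representation is irreducible.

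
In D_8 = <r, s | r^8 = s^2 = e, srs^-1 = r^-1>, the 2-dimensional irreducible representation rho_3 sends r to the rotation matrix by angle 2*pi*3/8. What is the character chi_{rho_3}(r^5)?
chi_{rho_3}(r^5) = 2*cos(2*pi*3*5/8) = sqrt(2)

Derivation: rho_3(r^5) is rotation by angle 2*pi*3*5/8, whose trace is 2*cos(2*pi*3*5/8) = sqrt(2).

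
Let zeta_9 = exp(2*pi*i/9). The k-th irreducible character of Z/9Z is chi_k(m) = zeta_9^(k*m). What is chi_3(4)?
chi_3(4) = zeta_9^12 = exp(2*I*pi/3)

chi_3(4) = zeta_9^(3*4) = zeta_9^12. Since zeta_9^9 = 1, this equals zeta_9^3 = exp(2*pi*i*3/9) = exp(2*I*pi/3).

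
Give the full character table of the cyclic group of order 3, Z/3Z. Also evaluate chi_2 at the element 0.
Character table of Z/3Z (irreps indexed chi_0,...,chi_2 with chi_k(m) = zeta_3^(k*m), zeta_3 = exp(2*pi*i/3)):
  irrep \ class  {0} (size 1)  {1} (size 1)    {2} (size 1)  
  chi_0          1             1               1             
  chi_1          1             exp(2*I*pi/3)   exp(-2*I*pi/3)
  chi_2          1             exp(-2*I*pi/3)  exp(2*I*pi/3) 

Spot check: chi_2(0) = zeta_3^(2*0) = zeta_3^0 = 1.

Justification: Z/3Z is abelian, so all 3 irreducible complex representations are 1-dimensional. They are given by chi_k(m) = zeta_3^(k*m) for k = 0,...,2. Row orthogonality: sum_m chi_k(m) conj(chi_l(m)) = 3 * [k = l].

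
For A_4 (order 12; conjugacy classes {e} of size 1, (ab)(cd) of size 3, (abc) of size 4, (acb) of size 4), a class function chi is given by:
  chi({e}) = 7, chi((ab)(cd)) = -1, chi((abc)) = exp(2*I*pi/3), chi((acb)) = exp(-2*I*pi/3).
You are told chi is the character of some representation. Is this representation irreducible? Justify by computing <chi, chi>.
Not irreducible (reducible): <chi, chi> = 5 > 1.

Details: <chi, chi> = (1/|G|) sum_C |C| * |chi(C)|^2 = (1/12)[1*|7|^2 + 3*|-1|^2 + 4*|exp(2*I*pi/3)|^2 + 4*|exp(-2*I*pi/3)|^2]
  = (1/12)[(49) + (3) + (4) + (4)] = 60/12 = 5.
(Exp terms are combined using exp(i*s)*conj(exp(i*t)) = exp(i*(s-t)), and sums of them are collapsed using the identity that for every m > 1 the m distinct m-th roots of unity sum to 0, e.g. 1 + exp(2*I*pi/3) + exp(-2*I*pi/3) = 0.)
A character is irreducible iff <chi, chi> = 1, so this representation is reducible.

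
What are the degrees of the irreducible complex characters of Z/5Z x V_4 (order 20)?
Dimensions: 1, 1, 1, 1, 1, 1, 1, 1, 1, 1, 1, 1, 1, 1, 1, 1, 1, 1, 1, 1

Reasoning: There are 20 irreducibles (= number of conjugacy classes). Their dimensions d_i satisfy sum d_i^2 = |G| = 20: 1 + 1 + 1 + 1 + 1 + 1 + 1 + 1 + 1 + 1 + 1 + 1 + 1 + 1 + 1 + 1 + 1 + 1 + 1 + 1 = 20. (For the product with Z/5Z: each of the 5 1-dim characters of Z/5Z tensors with each irrep of V_4, giving 5 copies of each V_4-dimension.)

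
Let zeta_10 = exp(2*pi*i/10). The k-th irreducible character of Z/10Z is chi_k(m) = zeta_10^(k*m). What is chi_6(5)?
chi_6(5) = zeta_10^30 = 1

chi_6(5) = zeta_10^(6*5) = zeta_10^30. Since zeta_10^10 = 1, this equals zeta_10^0 = exp(2*pi*i*0/10) = 1.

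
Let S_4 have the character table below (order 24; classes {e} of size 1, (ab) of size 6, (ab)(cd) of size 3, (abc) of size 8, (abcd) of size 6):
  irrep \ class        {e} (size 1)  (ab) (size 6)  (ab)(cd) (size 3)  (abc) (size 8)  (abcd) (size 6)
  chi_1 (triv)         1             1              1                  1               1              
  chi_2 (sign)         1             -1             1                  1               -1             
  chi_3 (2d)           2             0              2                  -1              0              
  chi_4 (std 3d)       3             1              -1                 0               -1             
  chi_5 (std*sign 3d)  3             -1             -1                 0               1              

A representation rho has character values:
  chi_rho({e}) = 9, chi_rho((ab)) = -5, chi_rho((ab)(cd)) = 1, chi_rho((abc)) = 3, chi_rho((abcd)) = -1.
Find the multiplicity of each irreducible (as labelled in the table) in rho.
Multiplicities: chi_1: 0, chi_2: 3, chi_3: 0, chi_4: 0, chi_5: 2.

Solution. Use <chi_rho, chi> = (1/|G|) sum_C |C| * chi_rho(C) * conj(chi(C)) with |G| = 24 for each irreducible chi in the table:
  <chi_rho, chi_1> = (1/24)[1*(9)*conj(1) + 6*(-5)*conj(1) + 3*(1)*conj(1) + 8*(3)*conj(1) + 6*(-1)*conj(1)]
      = (1/24)[(9) + (-30) + (3) + (24) + (-6)] = 0/24 = 0
  <chi_rho, chi_2> = (1/24)[1*(9)*conj(1) + 6*(-5)*conj(-1) + 3*(1)*conj(1) + 8*(3)*conj(1) + 6*(-1)*conj(-1)]
      = (1/24)[(9) + (30) + (3) + (24) + (6)] = 72/24 = 3
  <chi_rho, chi_3> = (1/24)[1*(9)*conj(2) + 6*(-5)*conj(0) + 3*(1)*conj(2) + 8*(3)*conj(-1) + 6*(-1)*conj(0)]
      = (1/24)[(18) + (0) + (6) + (-24) + (0)] = 0/24 = 0
  <chi_rho, chi_4> = (1/24)[1*(9)*conj(3) + 6*(-5)*conj(1) + 3*(1)*conj(-1) + 8*(3)*conj(0) + 6*(-1)*conj(-1)]
      = (1/24)[(27) + (-30) + (-3) + (0) + (6)] = 0/24 = 0
  <chi_rho, chi_5> = (1/24)[1*(9)*conj(3) + 6*(-5)*conj(-1) + 3*(1)*conj(-1) + 8*(3)*conj(0) + 6*(-1)*conj(1)]
      = (1/24)[(27) + (30) + (-3) + (0) + (-6)] = 48/24 = 2
Dimension check: dim(rho) = sum (mult * dim) = 0*1 + 3*1 + 0*2 + 0*3 + 2*3 = 9 = chi_rho(e) = 9.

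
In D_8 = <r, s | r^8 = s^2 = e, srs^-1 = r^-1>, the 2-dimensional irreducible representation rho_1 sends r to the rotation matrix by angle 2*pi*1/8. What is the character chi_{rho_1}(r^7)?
chi_{rho_1}(r^7) = 2*cos(2*pi*1*7/8) = sqrt(2)

Derivation: rho_1(r^7) is rotation by angle 2*pi*1*7/8, whose trace is 2*cos(2*pi*1*7/8) = sqrt(2).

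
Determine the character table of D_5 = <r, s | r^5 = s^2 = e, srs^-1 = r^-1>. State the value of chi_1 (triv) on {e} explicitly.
Conjugacy classes: {e} of size 1, {r^1, r^4} of size 2, {r^2, r^3} of size 2, {s, sr, ..., sr^4} of size 5.
Character table:
  irrep \ class              {e} (size 1)  {r^1, r^4} (size 2)  {r^2, r^3} (size 2)  {s, sr, ..., sr^4} (size 5)
  chi_1 (triv)               1             1                    1                    1                          
  chi_2 (sign: r->1, s->-1)  1             1                    1                    -1                         
  chi_3 (2d, j=1)            2             -1/2 + sqrt(5)/2     -sqrt(5)/2 - 1/2     0                          
  chi_4 (2d, j=2)            2             -sqrt(5)/2 - 1/2     -1/2 + sqrt(5)/2     0                          

Spot check: chi_1 (triv) on {e} = 1.

Argument: D_5 has order 2*5 = 10 with 4 conjugacy classes, hence 4 irreducibles. Sum of squared dims 1 + 1 + 4 + 4 = 10 = |G|. Linear characters come from the abelianisation; the 2-dimensional irreps have character r^k -> 2*cos(2*pi*j*k/5), reflections -> 0.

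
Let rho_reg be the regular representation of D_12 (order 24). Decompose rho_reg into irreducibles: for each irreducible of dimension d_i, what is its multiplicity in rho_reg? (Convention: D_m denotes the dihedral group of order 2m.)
Each irreducible V_i of dimension d_i appears with multiplicity d_i, i.e. rho_reg = (direct sum over all irreducibles V_i) d_i V_i. The irreducible dimensions for D_12 are 1, 1, 1, 1, 2, 2, 2, 2, 2: 4 irreducibles of dimension 1, each with multiplicity 1; 5 irreducibles of dimension 2, each with multiplicity 2. Total dimension 4*1*1 + 5*2*2 = 24 = |G|.

Explanation: General theorem: in the regular representation of a finite group G, each irreducible appears with multiplicity equal to its dimension. Check: dim(rho_reg) = sum d_i^2 = 1 + 1 + 1 + 1 + 4 + 4 + 4 + 4 + 4 = 24 = |G|.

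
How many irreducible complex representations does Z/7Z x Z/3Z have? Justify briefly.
21

Solution. The number of irreducible complex representations of a finite group equals its number of conjugacy classes. Z/7Z x Z/3Z is abelian of order 21, so every element is its own conjugacy class: 21 classes, so Z/7Z x Z/3Z (order 21) has exactly 21 irreducible complex representations.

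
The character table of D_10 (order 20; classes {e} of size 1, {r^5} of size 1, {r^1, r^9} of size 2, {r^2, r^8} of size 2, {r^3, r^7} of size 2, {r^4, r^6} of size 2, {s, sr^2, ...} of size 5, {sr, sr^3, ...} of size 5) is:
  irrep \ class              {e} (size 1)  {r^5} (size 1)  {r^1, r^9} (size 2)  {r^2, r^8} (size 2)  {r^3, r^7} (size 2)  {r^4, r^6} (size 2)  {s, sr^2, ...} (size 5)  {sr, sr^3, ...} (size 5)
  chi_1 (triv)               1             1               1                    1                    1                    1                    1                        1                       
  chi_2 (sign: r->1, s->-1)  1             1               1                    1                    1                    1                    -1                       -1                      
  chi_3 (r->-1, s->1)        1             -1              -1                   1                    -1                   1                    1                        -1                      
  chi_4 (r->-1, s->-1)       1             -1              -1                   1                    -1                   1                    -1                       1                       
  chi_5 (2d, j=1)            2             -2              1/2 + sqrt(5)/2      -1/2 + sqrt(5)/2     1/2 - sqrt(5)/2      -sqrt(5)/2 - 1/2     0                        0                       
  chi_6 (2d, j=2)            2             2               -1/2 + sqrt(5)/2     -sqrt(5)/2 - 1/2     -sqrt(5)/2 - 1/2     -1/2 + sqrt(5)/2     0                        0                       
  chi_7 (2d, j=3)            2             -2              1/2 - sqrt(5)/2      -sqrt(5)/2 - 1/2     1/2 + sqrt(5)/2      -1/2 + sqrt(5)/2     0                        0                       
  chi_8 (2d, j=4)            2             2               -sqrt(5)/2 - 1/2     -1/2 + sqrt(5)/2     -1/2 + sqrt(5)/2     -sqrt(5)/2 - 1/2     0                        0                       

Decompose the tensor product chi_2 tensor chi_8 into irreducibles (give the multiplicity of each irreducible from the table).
chi_2 tensor chi_8 = chi_8 (all other irreducibles have multiplicity 0).

Argument: The character of a tensor product is the pointwise product (chi_2 * chi_8)(C) = chi_2(C) * chi_8(C):
  {e}: (1)*(2), {r^5}: (1)*(2), {r^1, r^9}: (1)*(-sqrt(5)/2 - 1/2), {r^2, r^8}: (1)*(-1/2 + sqrt(5)/2), {r^3, r^7}: (1)*(-1/2 + sqrt(5)/2), {r^4, r^6}: (1)*(-sqrt(5)/2 - 1/2), {s, sr^2, ...}: (-1)*(0), {sr, sr^3, ...}: (-1)*(0)
so (chi_2 * chi_8) takes values
  {e} -> 2, {r^5} -> 2, {r^1, r^9} -> -sqrt(5)/2 - 1/2, {r^2, r^8} -> -1/2 + sqrt(5)/2, {r^3, r^7} -> -1/2 + sqrt(5)/2, {r^4, r^6} -> -sqrt(5)/2 - 1/2, {s, sr^2, ...} -> 0, {sr, sr^3, ...} -> 0.
Now take the inner product of this character with each irreducible chi from the table, <chi_2*chi_8, chi> = (1/20) sum_C |C| (chi_2*chi_8)(C) conj(chi(C)):
  <chi_2*chi_8, chi_1> = (1/20)[1*(2)*conj(1) + 1*(2)*conj(1) + 2*(-sqrt(5)/2 - 1/2)*conj(1) + 2*(-1/2 + sqrt(5)/2)*conj(1) + 2*(-1/2 + sqrt(5)/2)*conj(1) + 2*(-sqrt(5)/2 - 1/2)*conj(1) + 5*(0)*conj(1) + 5*(0)*conj(1)]
      = (1/20)[(2) + (2) + (-sqrt(5) - 1) + (-1 + sqrt(5)) + (-1 + sqrt(5)) + (-sqrt(5) - 1) + (0) + (0)] = 0/20 = 0
  <chi_2*chi_8, chi_2> = (1/20)[1*(2)*conj(1) + 1*(2)*conj(1) + 2*(-sqrt(5)/2 - 1/2)*conj(1) + 2*(-1/2 + sqrt(5)/2)*conj(1) + 2*(-1/2 + sqrt(5)/2)*conj(1) + 2*(-sqrt(5)/2 - 1/2)*conj(1) + 5*(0)*conj(-1) + 5*(0)*conj(-1)]
      = (1/20)[(2) + (2) + (-sqrt(5) - 1) + (-1 + sqrt(5)) + (-1 + sqrt(5)) + (-sqrt(5) - 1) + (0) + (0)] = 0/20 = 0
  <chi_2*chi_8, chi_3> = (1/20)[1*(2)*conj(1) + 1*(2)*conj(-1) + 2*(-sqrt(5)/2 - 1/2)*conj(-1) + 2*(-1/2 + sqrt(5)/2)*conj(1) + 2*(-1/2 + sqrt(5)/2)*conj(-1) + 2*(-sqrt(5)/2 - 1/2)*conj(1) + 5*(0)*conj(1) + 5*(0)*conj(-1)]
      = (1/20)[(2) + (-2) + (1 + sqrt(5)) + (-1 + sqrt(5)) + (1 - sqrt(5)) + (-sqrt(5) - 1) + (0) + (0)] = 0/20 = 0
  <chi_2*chi_8, chi_4> = (1/20)[1*(2)*conj(1) + 1*(2)*conj(-1) + 2*(-sqrt(5)/2 - 1/2)*conj(-1) + 2*(-1/2 + sqrt(5)/2)*conj(1) + 2*(-1/2 + sqrt(5)/2)*conj(-1) + 2*(-sqrt(5)/2 - 1/2)*conj(1) + 5*(0)*conj(-1) + 5*(0)*conj(1)]
      = (1/20)[(2) + (-2) + (1 + sqrt(5)) + (-1 + sqrt(5)) + (1 - sqrt(5)) + (-sqrt(5) - 1) + (0) + (0)] = 0/20 = 0
  <chi_2*chi_8, chi_5> = (1/20)[1*(2)*conj(2) + 1*(2)*conj(-2) + 2*(-sqrt(5)/2 - 1/2)*conj(1/2 + sqrt(5)/2) + 2*(-1/2 + sqrt(5)/2)*conj(-1/2 + sqrt(5)/2) + 2*(-1/2 + sqrt(5)/2)*conj(1/2 - sqrt(5)/2) + 2*(-sqrt(5)/2 - 1/2)*conj(-sqrt(5)/2 - 1/2) + 5*(0)*conj(0) + 5*(0)*conj(0)]
      = (1/20)[(4) + (-4) + (-3 - sqrt(5)) + (3 - sqrt(5)) + (-3 + sqrt(5)) + (sqrt(5) + 3) + (0) + (0)] = 0/20 = 0
  <chi_2*chi_8, chi_6> = (1/20)[1*(2)*conj(2) + 1*(2)*conj(2) + 2*(-sqrt(5)/2 - 1/2)*conj(-1/2 + sqrt(5)/2) + 2*(-1/2 + sqrt(5)/2)*conj(-sqrt(5)/2 - 1/2) + 2*(-1/2 + sqrt(5)/2)*conj(-sqrt(5)/2 - 1/2) + 2*(-sqrt(5)/2 - 1/2)*conj(-1/2 + sqrt(5)/2) + 5*(0)*conj(0) + 5*(0)*conj(0)]
      = (1/20)[(4) + (4) + (-2) + (-2) + (-2) + (-2) + (0) + (0)] = 0/20 = 0
  <chi_2*chi_8, chi_7> = (1/20)[1*(2)*conj(2) + 1*(2)*conj(-2) + 2*(-sqrt(5)/2 - 1/2)*conj(1/2 - sqrt(5)/2) + 2*(-1/2 + sqrt(5)/2)*conj(-sqrt(5)/2 - 1/2) + 2*(-1/2 + sqrt(5)/2)*conj(1/2 + sqrt(5)/2) + 2*(-sqrt(5)/2 - 1/2)*conj(-1/2 + sqrt(5)/2) + 5*(0)*conj(0) + 5*(0)*conj(0)]
      = (1/20)[(4) + (-4) + (2) + (-2) + (2) + (-2) + (0) + (0)] = 0/20 = 0
  <chi_2*chi_8, chi_8> = (1/20)[1*(2)*conj(2) + 1*(2)*conj(2) + 2*(-sqrt(5)/2 - 1/2)*conj(-sqrt(5)/2 - 1/2) + 2*(-1/2 + sqrt(5)/2)*conj(-1/2 + sqrt(5)/2) + 2*(-1/2 + sqrt(5)/2)*conj(-1/2 + sqrt(5)/2) + 2*(-sqrt(5)/2 - 1/2)*conj(-sqrt(5)/2 - 1/2) + 5*(0)*conj(0) + 5*(0)*conj(0)]
      = (1/20)[(4) + (4) + (sqrt(5) + 3) + (3 - sqrt(5)) + (3 - sqrt(5)) + (sqrt(5) + 3) + (0) + (0)] = 20/20 = 1
Hence the multiplicities are chi_8: 1. Dimension check: dim(chi_2)*dim(chi_8) = 1*2 = 2 and sum (mult * dim) = 1*2 = 2.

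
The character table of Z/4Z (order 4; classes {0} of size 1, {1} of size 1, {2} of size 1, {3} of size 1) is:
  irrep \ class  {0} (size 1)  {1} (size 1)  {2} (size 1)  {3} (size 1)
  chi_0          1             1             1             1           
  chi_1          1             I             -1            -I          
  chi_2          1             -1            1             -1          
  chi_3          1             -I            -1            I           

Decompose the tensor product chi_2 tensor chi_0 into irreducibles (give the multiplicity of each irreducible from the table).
chi_2 tensor chi_0 = chi_2 (all other irreducibles have multiplicity 0).

Proof sketch: The character of a tensor product is the pointwise product (chi_2 * chi_0)(C) = chi_2(C) * chi_0(C):
  {0}: (1)*(1), {1}: (-1)*(1), {2}: (1)*(1), {3}: (-1)*(1)
so (chi_2 * chi_0) takes values
  {0} -> 1, {1} -> -1, {2} -> 1, {3} -> -1.
Now take the inner product of this character with each irreducible chi from the table, <chi_2*chi_0, chi> = (1/4) sum_C |C| (chi_2*chi_0)(C) conj(chi(C)):
  <chi_2*chi_0, chi_0> = (1/4)[1*(1)*conj(1) + 1*(-1)*conj(1) + 1*(1)*conj(1) + 1*(-1)*conj(1)]
      = (1/4)[(1) + (-1) + (1) + (-1)] = 0/4 = 0
  <chi_2*chi_0, chi_1> = (1/4)[1*(1)*conj(1) + 1*(-1)*conj(I) + 1*(1)*conj(-1) + 1*(-1)*conj(-I)]
      = (1/4)[(1) + (I) + (-1) + (-I)] = 0/4 = 0
  <chi_2*chi_0, chi_2> = (1/4)[1*(1)*conj(1) + 1*(-1)*conj(-1) + 1*(1)*conj(1) + 1*(-1)*conj(-1)]
      = (1/4)[(1) + (1) + (1) + (1)] = 4/4 = 1
  <chi_2*chi_0, chi_3> = (1/4)[1*(1)*conj(1) + 1*(-1)*conj(-I) + 1*(1)*conj(-1) + 1*(-1)*conj(I)]
      = (1/4)[(1) + (-I) + (-1) + (I)] = 0/4 = 0
(Exp terms are combined using exp(i*s)*conj(exp(i*t)) = exp(i*(s-t)), and sums of them are collapsed using the identity that for every m > 1 the m distinct m-th roots of unity sum to 0, e.g. 1 + exp(2*I*pi/3) + exp(-2*I*pi/3) = 0.)
Hence the multiplicities are chi_2: 1. Dimension check: dim(chi_2)*dim(chi_0) = 1*1 = 1 and sum (mult * dim) = 1*1 = 1.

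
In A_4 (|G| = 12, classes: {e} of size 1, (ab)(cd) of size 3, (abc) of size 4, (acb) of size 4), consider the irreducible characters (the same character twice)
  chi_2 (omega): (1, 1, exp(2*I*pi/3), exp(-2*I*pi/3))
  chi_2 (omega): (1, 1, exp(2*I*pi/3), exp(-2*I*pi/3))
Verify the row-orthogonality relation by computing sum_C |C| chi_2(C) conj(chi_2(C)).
Sum = 12 = |G| = 12; so <chi_2, chi_2> = 1 (norm-1 confirms irreducibility).

Derivation: Compute term by term over conjugacy classes (|C| * chi_2(C) * conj(chi_2(C))):
  1*(1)*conj(1) + 3*(1)*conj(1) + 4*(exp(2*I*pi/3))*conj(exp(2*I*pi/3)) + 4*(exp(-2*I*pi/3))*conj(exp(-2*I*pi/3))
  = (1) + (3) + (4) + (4)
  = 12.
(Exp terms are combined using exp(i*s)*conj(exp(i*t)) = exp(i*(s-t)), and sums of them are collapsed using the identity that for every m > 1 the m distinct m-th roots of unity sum to 0, e.g. 1 + exp(2*I*pi/3) + exp(-2*I*pi/3) = 0.)
Dividing by |G| = 12 gives 12/12 = 1, matching the row-orthogonality relation <chi_2, chi_2> = [chi_2 = chi_2].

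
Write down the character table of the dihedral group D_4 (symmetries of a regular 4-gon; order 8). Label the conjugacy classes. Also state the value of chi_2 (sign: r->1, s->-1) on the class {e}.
Conjugacy classes: {e} of size 1, {r^2} of size 1, {r^1, r^3} of size 2, {s, sr^2, ...} of size 2, {sr, sr^3, ...} of size 2.
Character table:
  irrep \ class              {e} (size 1)  {r^2} (size 1)  {r^1, r^3} (size 2)  {s, sr^2, ...} (size 2)  {sr, sr^3, ...} (size 2)
  chi_1 (triv)               1             1               1                    1                        1                       
  chi_2 (sign: r->1, s->-1)  1             1               1                    -1                       -1                      
  chi_3 (r->-1, s->1)        1             1               -1                   1                        -1                      
  chi_4 (r->-1, s->-1)       1             1               -1                   -1                       1                       
  chi_5 (2d, j=1)            2             -2              0                    0                        0                       

Spot check: chi_2 (sign: r->1, s->-1) on {e} = 1.

Reasoning: D_4 has order 2*4 = 8 with 5 conjugacy classes, hence 5 irreducibles. Sum of squared dims 1 + 1 + 1 + 1 + 4 = 8 = |G|. Linear characters come from the abelianisation; the 2-dimensional irreps have character r^k -> 2*cos(2*pi*j*k/4), reflections -> 0.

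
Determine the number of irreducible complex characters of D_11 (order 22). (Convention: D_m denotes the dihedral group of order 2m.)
7

Explanation: The number of irreducible complex representations of a finite group equals its number of conjugacy classes. D_11 has 7 conjugacy classes ((n+3)/2 for n odd), so D_11 (order 22) has exactly 7 irreducible complex representations.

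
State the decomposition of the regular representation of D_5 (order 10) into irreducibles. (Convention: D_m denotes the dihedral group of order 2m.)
Each irreducible V_i of dimension d_i appears with multiplicity d_i, i.e. rho_reg = (direct sum over all irreducibles V_i) d_i V_i. The irreducible dimensions for D_5 are 1, 1, 2, 2: 2 irreducibles of dimension 1, each with multiplicity 1; 2 irreducibles of dimension 2, each with multiplicity 2. Total dimension 2*1*1 + 2*2*2 = 10 = |G|.

Argument: General theorem: in the regular representation of a finite group G, each irreducible appears with multiplicity equal to its dimension. Check: dim(rho_reg) = sum d_i^2 = 1 + 1 + 4 + 4 = 10 = |G|.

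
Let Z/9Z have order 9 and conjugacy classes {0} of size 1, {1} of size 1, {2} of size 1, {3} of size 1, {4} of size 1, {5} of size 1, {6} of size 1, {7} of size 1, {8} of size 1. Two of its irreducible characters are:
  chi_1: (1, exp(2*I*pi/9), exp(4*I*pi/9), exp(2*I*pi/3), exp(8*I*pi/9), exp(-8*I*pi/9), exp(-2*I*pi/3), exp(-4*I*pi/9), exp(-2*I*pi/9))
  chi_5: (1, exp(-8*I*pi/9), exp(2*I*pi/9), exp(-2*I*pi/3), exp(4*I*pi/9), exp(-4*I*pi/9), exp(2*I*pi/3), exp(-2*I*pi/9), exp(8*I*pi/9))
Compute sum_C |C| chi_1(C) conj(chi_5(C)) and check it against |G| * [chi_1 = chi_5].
Sum = 0; so <chi_1, chi_5> = 0 (distinct irreducibles are orthogonal).

Proof sketch: Compute term by term over conjugacy classes (|C| * chi_1(C) * conj(chi_5(C))):
  1*(1)*conj(1) + 1*(exp(2*I*pi/9))*conj(exp(-8*I*pi/9)) + 1*(exp(4*I*pi/9))*conj(exp(2*I*pi/9)) + 1*(exp(2*I*pi/3))*conj(exp(-2*I*pi/3)) + 1*(exp(8*I*pi/9))*conj(exp(4*I*pi/9)) + 1*(exp(-8*I*pi/9))*conj(exp(-4*I*pi/9)) + 1*(exp(-2*I*pi/3))*conj(exp(2*I*pi/3)) + 1*(exp(-4*I*pi/9))*conj(exp(-2*I*pi/9)) + 1*(exp(-2*I*pi/9))*conj(exp(8*I*pi/9))
  = (1) + (exp(-8*I*pi/9)) + (exp(2*I*pi/9)) + (exp(-2*I*pi/3)) + (exp(4*I*pi/9)) + (exp(-4*I*pi/9)) + (exp(2*I*pi/3)) + (exp(-2*I*pi/9)) + (exp(8*I*pi/9))
  = 0.
(Exp terms are combined using exp(i*s)*conj(exp(i*t)) = exp(i*(s-t)), and sums of them are collapsed using the identity that for every m > 1 the m distinct m-th roots of unity sum to 0, e.g. 1 + exp(2*I*pi/3) + exp(-2*I*pi/3) = 0.)
Dividing by |G| = 9 gives 0/9 = 0, matching the row-orthogonality relation <chi_1, chi_5> = [chi_1 = chi_5].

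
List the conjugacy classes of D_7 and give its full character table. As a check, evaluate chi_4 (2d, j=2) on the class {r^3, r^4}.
Conjugacy classes: {e} of size 1, {r^1, r^6} of size 2, {r^2, r^5} of size 2, {r^3, r^4} of size 2, {s, sr, ..., sr^6} of size 7.
Character table:
  irrep \ class              {e} (size 1)  {r^1, r^6} (size 2)  {r^2, r^5} (size 2)  {r^3, r^4} (size 2)  {s, sr, ..., sr^6} (size 7)
  chi_1 (triv)               1             1                    1                    1                    1                          
  chi_2 (sign: r->1, s->-1)  1             1                    1                    1                    -1                         
  chi_3 (2d, j=1)            2             2*cos(2*pi/7)        -2*cos(3*pi/7)       -2*cos(pi/7)         0                          
  chi_4 (2d, j=2)            2             -2*cos(3*pi/7)       -2*cos(pi/7)         2*cos(2*pi/7)        0                          
  chi_5 (2d, j=3)            2             -2*cos(pi/7)         2*cos(2*pi/7)        -2*cos(3*pi/7)       0                          

Spot check: chi_4 (2d, j=2) on {r^3, r^4} = 2*cos(2*pi/7).

Justification: D_7 has order 2*7 = 14 with 5 conjugacy classes, hence 5 irreducibles. Sum of squared dims 1 + 1 + 4 + 4 + 4 = 14 = |G|. Linear characters come from the abelianisation; the 2-dimensional irreps have character r^k -> 2*cos(2*pi*j*k/7), reflections -> 0.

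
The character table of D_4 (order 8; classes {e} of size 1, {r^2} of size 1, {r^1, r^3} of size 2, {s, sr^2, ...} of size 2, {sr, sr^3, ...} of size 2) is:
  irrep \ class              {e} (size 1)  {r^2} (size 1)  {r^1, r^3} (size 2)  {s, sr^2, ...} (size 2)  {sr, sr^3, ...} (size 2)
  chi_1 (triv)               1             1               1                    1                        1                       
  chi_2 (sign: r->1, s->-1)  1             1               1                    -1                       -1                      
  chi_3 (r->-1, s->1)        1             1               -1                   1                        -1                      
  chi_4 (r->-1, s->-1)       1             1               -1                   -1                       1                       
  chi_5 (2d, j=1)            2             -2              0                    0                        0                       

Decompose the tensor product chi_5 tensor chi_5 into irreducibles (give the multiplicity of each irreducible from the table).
chi_5 tensor chi_5 = chi_1 + chi_2 + chi_3 + chi_4 (all other irreducibles have multiplicity 0).

Why: The character of a tensor product is the pointwise product (chi_5 * chi_5)(C) = chi_5(C) * chi_5(C):
  {e}: (2)*(2), {r^2}: (-2)*(-2), {r^1, r^3}: (0)*(0), {s, sr^2, ...}: (0)*(0), {sr, sr^3, ...}: (0)*(0)
so (chi_5 * chi_5) takes values
  {e} -> 4, {r^2} -> 4, {r^1, r^3} -> 0, {s, sr^2, ...} -> 0, {sr, sr^3, ...} -> 0.
Now take the inner product of this character with each irreducible chi from the table, <chi_5*chi_5, chi> = (1/8) sum_C |C| (chi_5*chi_5)(C) conj(chi(C)):
  <chi_5*chi_5, chi_1> = (1/8)[1*(4)*conj(1) + 1*(4)*conj(1) + 2*(0)*conj(1) + 2*(0)*conj(1) + 2*(0)*conj(1)]
      = (1/8)[(4) + (4) + (0) + (0) + (0)] = 8/8 = 1
  <chi_5*chi_5, chi_2> = (1/8)[1*(4)*conj(1) + 1*(4)*conj(1) + 2*(0)*conj(1) + 2*(0)*conj(-1) + 2*(0)*conj(-1)]
      = (1/8)[(4) + (4) + (0) + (0) + (0)] = 8/8 = 1
  <chi_5*chi_5, chi_3> = (1/8)[1*(4)*conj(1) + 1*(4)*conj(1) + 2*(0)*conj(-1) + 2*(0)*conj(1) + 2*(0)*conj(-1)]
      = (1/8)[(4) + (4) + (0) + (0) + (0)] = 8/8 = 1
  <chi_5*chi_5, chi_4> = (1/8)[1*(4)*conj(1) + 1*(4)*conj(1) + 2*(0)*conj(-1) + 2*(0)*conj(-1) + 2*(0)*conj(1)]
      = (1/8)[(4) + (4) + (0) + (0) + (0)] = 8/8 = 1
  <chi_5*chi_5, chi_5> = (1/8)[1*(4)*conj(2) + 1*(4)*conj(-2) + 2*(0)*conj(0) + 2*(0)*conj(0) + 2*(0)*conj(0)]
      = (1/8)[(8) + (-8) + (0) + (0) + (0)] = 0/8 = 0
Hence the multiplicities are chi_1: 1, chi_2: 1, chi_3: 1, chi_4: 1. Dimension check: dim(chi_5)*dim(chi_5) = 2*2 = 4 and sum (mult * dim) = 1*1 + 1*1 + 1*1 + 1*1 = 4.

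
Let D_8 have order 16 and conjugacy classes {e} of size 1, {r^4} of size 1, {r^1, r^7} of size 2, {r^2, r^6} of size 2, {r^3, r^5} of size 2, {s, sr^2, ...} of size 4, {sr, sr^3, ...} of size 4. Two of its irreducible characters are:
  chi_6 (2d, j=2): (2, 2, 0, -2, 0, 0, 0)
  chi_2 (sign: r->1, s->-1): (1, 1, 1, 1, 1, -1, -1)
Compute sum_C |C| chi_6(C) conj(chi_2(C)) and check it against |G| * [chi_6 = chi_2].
Sum = 0; so <chi_6, chi_2> = 0 (distinct irreducibles are orthogonal).

Argument: Compute term by term over conjugacy classes (|C| * chi_6(C) * conj(chi_2(C))):
  1*(2)*conj(1) + 1*(2)*conj(1) + 2*(0)*conj(1) + 2*(-2)*conj(1) + 2*(0)*conj(1) + 4*(0)*conj(-1) + 4*(0)*conj(-1)
  = (2) + (2) + (0) + (-4) + (0) + (0) + (0)
  = 0.
Dividing by |G| = 16 gives 0/16 = 0, matching the row-orthogonality relation <chi_6, chi_2> = [chi_6 = chi_2].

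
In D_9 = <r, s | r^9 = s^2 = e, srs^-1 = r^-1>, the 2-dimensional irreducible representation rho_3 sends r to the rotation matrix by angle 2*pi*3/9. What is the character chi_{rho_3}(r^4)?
chi_{rho_3}(r^4) = 2*cos(2*pi*3*4/9) = -1

Justification: rho_3(r^4) is rotation by angle 2*pi*3*4/9, whose trace is 2*cos(2*pi*3*4/9) = -1.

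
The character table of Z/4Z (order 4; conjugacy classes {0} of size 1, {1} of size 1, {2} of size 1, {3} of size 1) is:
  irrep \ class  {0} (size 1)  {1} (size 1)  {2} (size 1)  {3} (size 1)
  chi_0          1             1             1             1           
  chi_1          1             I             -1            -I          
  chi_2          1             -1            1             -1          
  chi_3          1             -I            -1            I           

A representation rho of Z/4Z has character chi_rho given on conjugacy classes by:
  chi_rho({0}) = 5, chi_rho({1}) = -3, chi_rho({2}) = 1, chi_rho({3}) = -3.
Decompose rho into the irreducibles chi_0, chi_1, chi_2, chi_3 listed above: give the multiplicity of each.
Multiplicities: chi_0: 0, chi_1: 1, chi_2: 3, chi_3: 1.

Why: Use <chi_rho, chi> = (1/|G|) sum_C |C| * chi_rho(C) * conj(chi(C)) with |G| = 4 for each irreducible chi in the table:
  <chi_rho, chi_0> = (1/4)[1*(5)*conj(1) + 1*(-3)*conj(1) + 1*(1)*conj(1) + 1*(-3)*conj(1)]
      = (1/4)[(5) + (-3) + (1) + (-3)] = 0/4 = 0
  <chi_rho, chi_1> = (1/4)[1*(5)*conj(1) + 1*(-3)*conj(I) + 1*(1)*conj(-1) + 1*(-3)*conj(-I)]
      = (1/4)[(5) + (3*I) + (-1) + (-3*I)] = 4/4 = 1
  <chi_rho, chi_2> = (1/4)[1*(5)*conj(1) + 1*(-3)*conj(-1) + 1*(1)*conj(1) + 1*(-3)*conj(-1)]
      = (1/4)[(5) + (3) + (1) + (3)] = 12/4 = 3
  <chi_rho, chi_3> = (1/4)[1*(5)*conj(1) + 1*(-3)*conj(-I) + 1*(1)*conj(-1) + 1*(-3)*conj(I)]
      = (1/4)[(5) + (-3*I) + (-1) + (3*I)] = 4/4 = 1
(Exp terms are combined using exp(i*s)*conj(exp(i*t)) = exp(i*(s-t)), and sums of them are collapsed using the identity that for every m > 1 the m distinct m-th roots of unity sum to 0, e.g. 1 + exp(2*I*pi/3) + exp(-2*I*pi/3) = 0.)
Dimension check: dim(rho) = sum (mult * dim) = 0*1 + 1*1 + 3*1 + 1*1 = 5 = chi_rho(e) = 5.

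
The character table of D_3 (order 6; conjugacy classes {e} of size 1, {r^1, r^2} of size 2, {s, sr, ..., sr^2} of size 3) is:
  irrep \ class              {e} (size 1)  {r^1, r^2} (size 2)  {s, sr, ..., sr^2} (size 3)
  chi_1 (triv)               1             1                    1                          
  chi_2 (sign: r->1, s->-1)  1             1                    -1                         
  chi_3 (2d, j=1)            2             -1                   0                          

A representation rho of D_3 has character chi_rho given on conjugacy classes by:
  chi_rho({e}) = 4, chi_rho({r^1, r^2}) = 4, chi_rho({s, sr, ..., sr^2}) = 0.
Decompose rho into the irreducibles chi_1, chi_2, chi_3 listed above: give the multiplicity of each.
Multiplicities: chi_1: 2, chi_2: 2, chi_3: 0.

Why: Use <chi_rho, chi> = (1/|G|) sum_C |C| * chi_rho(C) * conj(chi(C)) with |G| = 6 for each irreducible chi in the table:
  <chi_rho, chi_1> = (1/6)[1*(4)*conj(1) + 2*(4)*conj(1) + 3*(0)*conj(1)]
      = (1/6)[(4) + (8) + (0)] = 12/6 = 2
  <chi_rho, chi_2> = (1/6)[1*(4)*conj(1) + 2*(4)*conj(1) + 3*(0)*conj(-1)]
      = (1/6)[(4) + (8) + (0)] = 12/6 = 2
  <chi_rho, chi_3> = (1/6)[1*(4)*conj(2) + 2*(4)*conj(-1) + 3*(0)*conj(0)]
      = (1/6)[(8) + (-8) + (0)] = 0/6 = 0
Dimension check: dim(rho) = sum (mult * dim) = 2*1 + 2*1 + 0*2 = 4 = chi_rho(e) = 4.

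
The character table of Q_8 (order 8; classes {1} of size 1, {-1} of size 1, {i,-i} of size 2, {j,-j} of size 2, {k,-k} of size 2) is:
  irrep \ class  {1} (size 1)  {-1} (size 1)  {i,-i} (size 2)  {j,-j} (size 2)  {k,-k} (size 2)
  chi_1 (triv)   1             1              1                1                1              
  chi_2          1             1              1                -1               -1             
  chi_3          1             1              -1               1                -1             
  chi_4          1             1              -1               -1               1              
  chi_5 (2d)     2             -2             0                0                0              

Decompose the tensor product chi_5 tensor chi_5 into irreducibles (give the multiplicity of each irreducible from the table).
chi_5 tensor chi_5 = chi_1 + chi_2 + chi_3 + chi_4 (all other irreducibles have multiplicity 0).

Working: The character of a tensor product is the pointwise product (chi_5 * chi_5)(C) = chi_5(C) * chi_5(C):
  {1}: (2)*(2), {-1}: (-2)*(-2), {i,-i}: (0)*(0), {j,-j}: (0)*(0), {k,-k}: (0)*(0)
so (chi_5 * chi_5) takes values
  {1} -> 4, {-1} -> 4, {i,-i} -> 0, {j,-j} -> 0, {k,-k} -> 0.
Now take the inner product of this character with each irreducible chi from the table, <chi_5*chi_5, chi> = (1/8) sum_C |C| (chi_5*chi_5)(C) conj(chi(C)):
  <chi_5*chi_5, chi_1> = (1/8)[1*(4)*conj(1) + 1*(4)*conj(1) + 2*(0)*conj(1) + 2*(0)*conj(1) + 2*(0)*conj(1)]
      = (1/8)[(4) + (4) + (0) + (0) + (0)] = 8/8 = 1
  <chi_5*chi_5, chi_2> = (1/8)[1*(4)*conj(1) + 1*(4)*conj(1) + 2*(0)*conj(1) + 2*(0)*conj(-1) + 2*(0)*conj(-1)]
      = (1/8)[(4) + (4) + (0) + (0) + (0)] = 8/8 = 1
  <chi_5*chi_5, chi_3> = (1/8)[1*(4)*conj(1) + 1*(4)*conj(1) + 2*(0)*conj(-1) + 2*(0)*conj(1) + 2*(0)*conj(-1)]
      = (1/8)[(4) + (4) + (0) + (0) + (0)] = 8/8 = 1
  <chi_5*chi_5, chi_4> = (1/8)[1*(4)*conj(1) + 1*(4)*conj(1) + 2*(0)*conj(-1) + 2*(0)*conj(-1) + 2*(0)*conj(1)]
      = (1/8)[(4) + (4) + (0) + (0) + (0)] = 8/8 = 1
  <chi_5*chi_5, chi_5> = (1/8)[1*(4)*conj(2) + 1*(4)*conj(-2) + 2*(0)*conj(0) + 2*(0)*conj(0) + 2*(0)*conj(0)]
      = (1/8)[(8) + (-8) + (0) + (0) + (0)] = 0/8 = 0
Hence the multiplicities are chi_1: 1, chi_2: 1, chi_3: 1, chi_4: 1. Dimension check: dim(chi_5)*dim(chi_5) = 2*2 = 4 and sum (mult * dim) = 1*1 + 1*1 + 1*1 + 1*1 = 4.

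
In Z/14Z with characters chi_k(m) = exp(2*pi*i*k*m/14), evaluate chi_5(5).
chi_5(5) = zeta_14^25 = exp(-3*I*pi/7)

Reasoning: chi_5(5) = zeta_14^(5*5) = zeta_14^25. Since zeta_14^14 = 1, this equals zeta_14^11 = exp(2*pi*i*11/14) = exp(-3*I*pi/7).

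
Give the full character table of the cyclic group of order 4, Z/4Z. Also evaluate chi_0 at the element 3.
Character table of Z/4Z (irreps indexed chi_0,...,chi_3 with chi_k(m) = zeta_4^(k*m), zeta_4 = exp(2*pi*i/4)):
  irrep \ class  {0} (size 1)  {1} (size 1)  {2} (size 1)  {3} (size 1)
  chi_0          1             1             1             1           
  chi_1          1             I             -1            -I          
  chi_2          1             -1            1             -1          
  chi_3          1             -I            -1            I           

Spot check: chi_0(3) = zeta_4^(0*3) = zeta_4^0 = 1.

Derivation: Z/4Z is abelian, so all 4 irreducible complex representations are 1-dimensional. They are given by chi_k(m) = zeta_4^(k*m) for k = 0,...,3. Row orthogonality: sum_m chi_k(m) conj(chi_l(m)) = 4 * [k = l].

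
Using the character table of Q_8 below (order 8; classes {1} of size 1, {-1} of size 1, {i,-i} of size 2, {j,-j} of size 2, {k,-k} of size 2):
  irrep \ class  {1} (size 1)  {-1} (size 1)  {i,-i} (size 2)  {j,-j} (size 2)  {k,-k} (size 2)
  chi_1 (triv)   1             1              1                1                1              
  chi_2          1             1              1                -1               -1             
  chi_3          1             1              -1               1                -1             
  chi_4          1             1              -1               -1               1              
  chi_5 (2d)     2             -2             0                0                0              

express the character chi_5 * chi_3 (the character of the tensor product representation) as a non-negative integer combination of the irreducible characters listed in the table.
chi_5 tensor chi_3 = chi_5 (all other irreducibles have multiplicity 0).

Argument: The character of a tensor product is the pointwise product (chi_5 * chi_3)(C) = chi_5(C) * chi_3(C):
  {1}: (2)*(1), {-1}: (-2)*(1), {i,-i}: (0)*(-1), {j,-j}: (0)*(1), {k,-k}: (0)*(-1)
so (chi_5 * chi_3) takes values
  {1} -> 2, {-1} -> -2, {i,-i} -> 0, {j,-j} -> 0, {k,-k} -> 0.
Now take the inner product of this character with each irreducible chi from the table, <chi_5*chi_3, chi> = (1/8) sum_C |C| (chi_5*chi_3)(C) conj(chi(C)):
  <chi_5*chi_3, chi_1> = (1/8)[1*(2)*conj(1) + 1*(-2)*conj(1) + 2*(0)*conj(1) + 2*(0)*conj(1) + 2*(0)*conj(1)]
      = (1/8)[(2) + (-2) + (0) + (0) + (0)] = 0/8 = 0
  <chi_5*chi_3, chi_2> = (1/8)[1*(2)*conj(1) + 1*(-2)*conj(1) + 2*(0)*conj(1) + 2*(0)*conj(-1) + 2*(0)*conj(-1)]
      = (1/8)[(2) + (-2) + (0) + (0) + (0)] = 0/8 = 0
  <chi_5*chi_3, chi_3> = (1/8)[1*(2)*conj(1) + 1*(-2)*conj(1) + 2*(0)*conj(-1) + 2*(0)*conj(1) + 2*(0)*conj(-1)]
      = (1/8)[(2) + (-2) + (0) + (0) + (0)] = 0/8 = 0
  <chi_5*chi_3, chi_4> = (1/8)[1*(2)*conj(1) + 1*(-2)*conj(1) + 2*(0)*conj(-1) + 2*(0)*conj(-1) + 2*(0)*conj(1)]
      = (1/8)[(2) + (-2) + (0) + (0) + (0)] = 0/8 = 0
  <chi_5*chi_3, chi_5> = (1/8)[1*(2)*conj(2) + 1*(-2)*conj(-2) + 2*(0)*conj(0) + 2*(0)*conj(0) + 2*(0)*conj(0)]
      = (1/8)[(4) + (4) + (0) + (0) + (0)] = 8/8 = 1
Hence the multiplicities are chi_5: 1. Dimension check: dim(chi_5)*dim(chi_3) = 2*1 = 2 and sum (mult * dim) = 1*2 = 2.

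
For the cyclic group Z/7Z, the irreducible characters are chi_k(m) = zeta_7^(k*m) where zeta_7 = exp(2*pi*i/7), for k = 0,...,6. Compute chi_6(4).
chi_6(4) = zeta_7^24 = exp(6*I*pi/7)

Explanation: chi_6(4) = zeta_7^(6*4) = zeta_7^24. Since zeta_7^7 = 1, this equals zeta_7^3 = exp(2*pi*i*3/7) = exp(6*I*pi/7).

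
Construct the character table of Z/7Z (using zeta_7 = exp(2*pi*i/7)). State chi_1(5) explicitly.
Character table of Z/7Z (irreps indexed chi_0,...,chi_6 with chi_k(m) = zeta_7^(k*m), zeta_7 = exp(2*pi*i/7)):
  irrep \ class  {0} (size 1)  {1} (size 1)    {2} (size 1)    {3} (size 1)    {4} (size 1)    {5} (size 1)    {6} (size 1)  
  chi_0          1             1               1               1               1               1               1             
  chi_1          1             exp(2*I*pi/7)   exp(4*I*pi/7)   exp(6*I*pi/7)   exp(-6*I*pi/7)  exp(-4*I*pi/7)  exp(-2*I*pi/7)
  chi_2          1             exp(4*I*pi/7)   exp(-6*I*pi/7)  exp(-2*I*pi/7)  exp(2*I*pi/7)   exp(6*I*pi/7)   exp(-4*I*pi/7)
  chi_3          1             exp(6*I*pi/7)   exp(-2*I*pi/7)  exp(4*I*pi/7)   exp(-4*I*pi/7)  exp(2*I*pi/7)   exp(-6*I*pi/7)
  chi_4          1             exp(-6*I*pi/7)  exp(2*I*pi/7)   exp(-4*I*pi/7)  exp(4*I*pi/7)   exp(-2*I*pi/7)  exp(6*I*pi/7) 
  chi_5          1             exp(-4*I*pi/7)  exp(6*I*pi/7)   exp(2*I*pi/7)   exp(-2*I*pi/7)  exp(-6*I*pi/7)  exp(4*I*pi/7) 
  chi_6          1             exp(-2*I*pi/7)  exp(-4*I*pi/7)  exp(-6*I*pi/7)  exp(6*I*pi/7)   exp(4*I*pi/7)   exp(2*I*pi/7) 

Spot check: chi_1(5) = zeta_7^(1*5) = zeta_7^5 = exp(-4*I*pi/7).

Z/7Z is abelian, so all 7 irreducible complex representations are 1-dimensional. They are given by chi_k(m) = zeta_7^(k*m) for k = 0,...,6. Row orthogonality: sum_m chi_k(m) conj(chi_l(m)) = 7 * [k = l].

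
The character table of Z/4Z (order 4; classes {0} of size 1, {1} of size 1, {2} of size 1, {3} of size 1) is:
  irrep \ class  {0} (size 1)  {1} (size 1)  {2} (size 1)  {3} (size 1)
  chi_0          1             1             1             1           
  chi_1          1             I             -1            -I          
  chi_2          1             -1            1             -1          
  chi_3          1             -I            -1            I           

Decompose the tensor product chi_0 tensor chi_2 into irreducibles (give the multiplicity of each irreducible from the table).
chi_0 tensor chi_2 = chi_2 (all other irreducibles have multiplicity 0).

Explanation: The character of a tensor product is the pointwise product (chi_0 * chi_2)(C) = chi_0(C) * chi_2(C):
  {0}: (1)*(1), {1}: (1)*(-1), {2}: (1)*(1), {3}: (1)*(-1)
so (chi_0 * chi_2) takes values
  {0} -> 1, {1} -> -1, {2} -> 1, {3} -> -1.
Now take the inner product of this character with each irreducible chi from the table, <chi_0*chi_2, chi> = (1/4) sum_C |C| (chi_0*chi_2)(C) conj(chi(C)):
  <chi_0*chi_2, chi_0> = (1/4)[1*(1)*conj(1) + 1*(-1)*conj(1) + 1*(1)*conj(1) + 1*(-1)*conj(1)]
      = (1/4)[(1) + (-1) + (1) + (-1)] = 0/4 = 0
  <chi_0*chi_2, chi_1> = (1/4)[1*(1)*conj(1) + 1*(-1)*conj(I) + 1*(1)*conj(-1) + 1*(-1)*conj(-I)]
      = (1/4)[(1) + (I) + (-1) + (-I)] = 0/4 = 0
  <chi_0*chi_2, chi_2> = (1/4)[1*(1)*conj(1) + 1*(-1)*conj(-1) + 1*(1)*conj(1) + 1*(-1)*conj(-1)]
      = (1/4)[(1) + (1) + (1) + (1)] = 4/4 = 1
  <chi_0*chi_2, chi_3> = (1/4)[1*(1)*conj(1) + 1*(-1)*conj(-I) + 1*(1)*conj(-1) + 1*(-1)*conj(I)]
      = (1/4)[(1) + (-I) + (-1) + (I)] = 0/4 = 0
(Exp terms are combined using exp(i*s)*conj(exp(i*t)) = exp(i*(s-t)), and sums of them are collapsed using the identity that for every m > 1 the m distinct m-th roots of unity sum to 0, e.g. 1 + exp(2*I*pi/3) + exp(-2*I*pi/3) = 0.)
Hence the multiplicities are chi_2: 1. Dimension check: dim(chi_0)*dim(chi_2) = 1*1 = 1 and sum (mult * dim) = 1*1 = 1.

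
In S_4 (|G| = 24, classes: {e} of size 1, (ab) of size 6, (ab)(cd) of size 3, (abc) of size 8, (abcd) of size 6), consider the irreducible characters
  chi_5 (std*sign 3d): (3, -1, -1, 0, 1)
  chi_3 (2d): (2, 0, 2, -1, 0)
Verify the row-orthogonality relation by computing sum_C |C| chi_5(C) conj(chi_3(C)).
Sum = 0; so <chi_5, chi_3> = 0 (distinct irreducibles are orthogonal).

Justification: Compute term by term over conjugacy classes (|C| * chi_5(C) * conj(chi_3(C))):
  1*(3)*conj(2) + 6*(-1)*conj(0) + 3*(-1)*conj(2) + 8*(0)*conj(-1) + 6*(1)*conj(0)
  = (6) + (0) + (-6) + (0) + (0)
  = 0.
Dividing by |G| = 24 gives 0/24 = 0, matching the row-orthogonality relation <chi_5, chi_3> = [chi_5 = chi_3].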